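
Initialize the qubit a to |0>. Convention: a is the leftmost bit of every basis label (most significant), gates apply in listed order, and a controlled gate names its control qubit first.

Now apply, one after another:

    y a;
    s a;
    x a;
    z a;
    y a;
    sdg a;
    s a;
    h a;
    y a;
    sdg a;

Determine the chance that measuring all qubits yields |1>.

Outcome |1> occurs with probability 1/2.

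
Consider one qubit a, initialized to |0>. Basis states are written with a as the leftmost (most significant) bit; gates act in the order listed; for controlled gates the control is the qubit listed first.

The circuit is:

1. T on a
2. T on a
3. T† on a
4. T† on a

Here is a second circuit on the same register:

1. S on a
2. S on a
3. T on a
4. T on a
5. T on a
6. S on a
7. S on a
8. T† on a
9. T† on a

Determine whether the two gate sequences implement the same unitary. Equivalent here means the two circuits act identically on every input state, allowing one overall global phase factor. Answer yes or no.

No: there is an input state on which the two circuits produce genuinely different outputs (not merely differing by a phase).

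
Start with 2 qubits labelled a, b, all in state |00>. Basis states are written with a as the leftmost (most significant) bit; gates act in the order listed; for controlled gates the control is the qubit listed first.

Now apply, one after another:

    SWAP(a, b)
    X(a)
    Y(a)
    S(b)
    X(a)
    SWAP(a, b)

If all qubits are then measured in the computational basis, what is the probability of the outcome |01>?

Outcome |01> occurs with probability 1.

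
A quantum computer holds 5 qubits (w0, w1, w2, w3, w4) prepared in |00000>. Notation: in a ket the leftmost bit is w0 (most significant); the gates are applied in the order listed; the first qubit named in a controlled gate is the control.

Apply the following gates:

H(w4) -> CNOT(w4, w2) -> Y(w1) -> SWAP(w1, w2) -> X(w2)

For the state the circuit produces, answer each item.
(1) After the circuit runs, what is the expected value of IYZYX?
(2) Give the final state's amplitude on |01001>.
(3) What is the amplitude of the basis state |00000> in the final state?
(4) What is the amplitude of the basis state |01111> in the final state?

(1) In the final state, IYZYX has expectation 0.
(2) The final state's coefficient on |01001> equals sqrt(2)*I/2.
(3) The amplitude on |00000> is sqrt(2)*I/2.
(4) |01111> carries amplitude 0 in the final state.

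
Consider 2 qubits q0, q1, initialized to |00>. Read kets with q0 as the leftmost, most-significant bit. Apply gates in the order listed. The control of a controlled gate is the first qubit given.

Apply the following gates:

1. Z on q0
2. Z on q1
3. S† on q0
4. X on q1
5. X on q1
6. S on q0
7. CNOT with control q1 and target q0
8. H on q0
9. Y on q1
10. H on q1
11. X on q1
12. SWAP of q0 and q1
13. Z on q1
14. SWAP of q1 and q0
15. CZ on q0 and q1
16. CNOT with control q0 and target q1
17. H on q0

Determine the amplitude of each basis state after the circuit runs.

The final amplitudes are 0 on |00>, sqrt(2)*I/2 on |01>, -sqrt(2)*I/2 on |10>, 0 on |11>.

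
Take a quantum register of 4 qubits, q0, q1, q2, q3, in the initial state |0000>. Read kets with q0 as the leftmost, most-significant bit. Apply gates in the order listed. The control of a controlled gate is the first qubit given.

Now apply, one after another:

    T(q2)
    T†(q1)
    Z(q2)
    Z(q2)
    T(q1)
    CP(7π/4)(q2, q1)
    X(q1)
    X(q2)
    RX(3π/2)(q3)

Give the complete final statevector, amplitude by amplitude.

The resulting statevector has amplitude -sqrt(2)/2 on |0110>, -sqrt(2)*I/2 on |0111>, and 0 on every other basis state. Key observation: steps 2-5 multiply out to the identity, so the circuit reduces to the remaining gates.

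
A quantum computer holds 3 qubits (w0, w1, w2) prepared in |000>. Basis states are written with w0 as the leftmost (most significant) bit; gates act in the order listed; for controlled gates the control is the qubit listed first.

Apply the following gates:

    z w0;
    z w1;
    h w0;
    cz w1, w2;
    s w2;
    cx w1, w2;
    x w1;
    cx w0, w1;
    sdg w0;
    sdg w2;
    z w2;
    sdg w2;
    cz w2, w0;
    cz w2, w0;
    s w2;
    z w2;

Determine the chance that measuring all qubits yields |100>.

Outcome |100> occurs with probability 1/2. Key observation: gates 11-16 undo each other exactly, leaving only the rest of the circuit to track.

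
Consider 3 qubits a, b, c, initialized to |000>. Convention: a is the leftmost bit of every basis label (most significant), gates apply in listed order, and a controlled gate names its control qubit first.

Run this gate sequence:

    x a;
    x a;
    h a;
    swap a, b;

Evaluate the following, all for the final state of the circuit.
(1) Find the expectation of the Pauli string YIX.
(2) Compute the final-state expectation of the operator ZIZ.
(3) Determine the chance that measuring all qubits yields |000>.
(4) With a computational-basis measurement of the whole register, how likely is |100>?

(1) In the final state, YIX has expectation 0. Key observation: steps 1-2 multiply out to the identity, so the circuit reduces to the remaining gates.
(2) The expectation value of ZIZ is 1.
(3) The probability of measuring |000> is 1/2.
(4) A full measurement returns |100> with probability 0.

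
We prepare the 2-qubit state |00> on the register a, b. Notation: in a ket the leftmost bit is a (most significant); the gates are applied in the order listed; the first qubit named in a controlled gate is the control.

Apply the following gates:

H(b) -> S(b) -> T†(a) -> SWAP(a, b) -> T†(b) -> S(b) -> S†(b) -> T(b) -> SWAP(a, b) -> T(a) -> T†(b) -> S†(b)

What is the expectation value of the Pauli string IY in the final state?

In the final state, IY has expectation -sqrt(2)/2. Key observation: the block from step 3 through step 10 cancels to the identity and can be dropped.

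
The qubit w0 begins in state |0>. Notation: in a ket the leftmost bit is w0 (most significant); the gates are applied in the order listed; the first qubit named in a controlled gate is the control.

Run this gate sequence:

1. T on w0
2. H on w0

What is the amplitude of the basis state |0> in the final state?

|0> carries amplitude sqrt(2)/2 in the final state.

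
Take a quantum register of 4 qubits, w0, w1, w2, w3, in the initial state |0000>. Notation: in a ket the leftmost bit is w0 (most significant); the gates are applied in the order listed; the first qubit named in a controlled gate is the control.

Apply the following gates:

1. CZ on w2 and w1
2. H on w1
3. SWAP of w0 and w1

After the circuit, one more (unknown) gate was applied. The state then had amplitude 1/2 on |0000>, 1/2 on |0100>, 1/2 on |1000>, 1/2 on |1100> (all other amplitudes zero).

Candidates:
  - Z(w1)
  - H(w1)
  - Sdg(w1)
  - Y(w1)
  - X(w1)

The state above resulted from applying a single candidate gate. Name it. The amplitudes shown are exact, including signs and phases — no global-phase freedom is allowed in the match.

The applied gate was H(w1).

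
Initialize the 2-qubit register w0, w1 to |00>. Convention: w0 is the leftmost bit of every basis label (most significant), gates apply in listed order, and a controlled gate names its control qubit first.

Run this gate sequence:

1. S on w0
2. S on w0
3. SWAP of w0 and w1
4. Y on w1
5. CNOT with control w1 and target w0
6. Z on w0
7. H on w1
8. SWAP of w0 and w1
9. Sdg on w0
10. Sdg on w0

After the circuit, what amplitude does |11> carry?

The amplitude on |11> is -sqrt(2)*I/2.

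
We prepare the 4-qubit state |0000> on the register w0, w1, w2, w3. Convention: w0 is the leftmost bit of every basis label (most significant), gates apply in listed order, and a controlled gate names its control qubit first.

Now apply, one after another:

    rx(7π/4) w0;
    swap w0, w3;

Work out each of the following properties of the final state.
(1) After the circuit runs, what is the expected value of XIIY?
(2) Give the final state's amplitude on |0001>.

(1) The expectation value of XIIY is 0.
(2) The amplitude on |0001> is -I*sqrt(2 - sqrt(2))/2.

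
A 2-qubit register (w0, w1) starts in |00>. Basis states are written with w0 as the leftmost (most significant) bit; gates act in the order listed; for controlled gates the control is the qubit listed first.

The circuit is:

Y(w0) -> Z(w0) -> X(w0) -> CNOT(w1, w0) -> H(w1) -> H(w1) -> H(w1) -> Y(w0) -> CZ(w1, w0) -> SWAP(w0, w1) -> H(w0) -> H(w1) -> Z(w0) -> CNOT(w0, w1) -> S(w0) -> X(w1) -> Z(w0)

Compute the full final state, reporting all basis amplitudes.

The final amplitudes are 0 on |00>, 0 on |01>, sqrt(2)*I/2 on |10>, -sqrt(2)*I/2 on |11>. Key observation: steps 6-7 multiply out to the identity, so the circuit reduces to the remaining gates.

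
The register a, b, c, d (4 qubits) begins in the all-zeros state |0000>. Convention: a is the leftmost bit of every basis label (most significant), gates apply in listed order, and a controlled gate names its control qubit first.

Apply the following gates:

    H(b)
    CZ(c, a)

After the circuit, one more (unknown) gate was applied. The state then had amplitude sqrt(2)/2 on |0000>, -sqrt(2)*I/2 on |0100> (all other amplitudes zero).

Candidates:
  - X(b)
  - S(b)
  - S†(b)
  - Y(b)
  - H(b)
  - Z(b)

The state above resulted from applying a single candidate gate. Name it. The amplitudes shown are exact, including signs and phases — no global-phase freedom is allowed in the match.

The unique candidate consistent with the amplitudes is S†(b).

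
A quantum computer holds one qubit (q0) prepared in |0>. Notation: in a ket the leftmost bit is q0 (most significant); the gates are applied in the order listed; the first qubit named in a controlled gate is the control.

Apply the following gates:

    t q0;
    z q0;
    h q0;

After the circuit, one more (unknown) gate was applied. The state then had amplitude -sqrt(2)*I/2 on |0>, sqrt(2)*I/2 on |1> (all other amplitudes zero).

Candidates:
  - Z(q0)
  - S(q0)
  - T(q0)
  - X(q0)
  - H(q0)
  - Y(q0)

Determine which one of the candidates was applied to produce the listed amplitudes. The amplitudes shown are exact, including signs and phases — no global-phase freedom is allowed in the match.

The applied gate was Y(q0).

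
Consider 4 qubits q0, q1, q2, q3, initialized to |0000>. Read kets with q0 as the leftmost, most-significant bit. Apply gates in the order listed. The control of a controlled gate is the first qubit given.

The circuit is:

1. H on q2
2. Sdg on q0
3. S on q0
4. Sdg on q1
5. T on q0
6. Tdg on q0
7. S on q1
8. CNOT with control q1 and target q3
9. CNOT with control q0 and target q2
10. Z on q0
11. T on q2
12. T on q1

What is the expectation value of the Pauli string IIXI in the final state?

The expectation value of IIXI is sqrt(2)/2.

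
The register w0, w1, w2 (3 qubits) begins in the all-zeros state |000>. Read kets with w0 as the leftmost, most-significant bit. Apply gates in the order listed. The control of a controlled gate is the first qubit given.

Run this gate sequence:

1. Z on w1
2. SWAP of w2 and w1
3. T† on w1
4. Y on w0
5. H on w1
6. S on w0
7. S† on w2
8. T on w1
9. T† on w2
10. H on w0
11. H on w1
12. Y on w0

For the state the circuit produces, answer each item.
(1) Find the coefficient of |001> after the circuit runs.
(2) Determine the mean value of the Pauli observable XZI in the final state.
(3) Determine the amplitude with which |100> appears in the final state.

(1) The amplitude on |001> is 0.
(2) The observable XZI averages to sqrt(2)/2.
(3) The amplitude on |100> is sqrt(2)*(-I - exp(3*I*pi/4))/4.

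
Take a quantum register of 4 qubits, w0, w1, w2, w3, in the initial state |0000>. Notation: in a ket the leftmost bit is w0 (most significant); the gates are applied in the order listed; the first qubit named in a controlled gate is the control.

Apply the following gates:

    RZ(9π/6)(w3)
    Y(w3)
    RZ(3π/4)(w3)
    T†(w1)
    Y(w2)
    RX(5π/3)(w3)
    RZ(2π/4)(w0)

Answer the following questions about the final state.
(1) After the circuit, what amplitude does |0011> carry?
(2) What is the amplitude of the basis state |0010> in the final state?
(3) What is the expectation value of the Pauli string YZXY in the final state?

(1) The final state's coefficient on |0011> equals -sqrt(3)*exp(3*I*pi/8)/2.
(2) |0010> carries amplitude -exp(7*I*pi/8)/2 in the final state.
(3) The expectation value of YZXY is 0.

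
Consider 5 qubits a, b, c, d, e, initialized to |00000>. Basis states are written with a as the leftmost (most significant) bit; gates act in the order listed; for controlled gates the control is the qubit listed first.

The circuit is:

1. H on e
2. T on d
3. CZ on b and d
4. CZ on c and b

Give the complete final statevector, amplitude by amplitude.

The resulting statevector has amplitude sqrt(2)/2 on |00000>, sqrt(2)/2 on |00001>, and 0 on every other basis state.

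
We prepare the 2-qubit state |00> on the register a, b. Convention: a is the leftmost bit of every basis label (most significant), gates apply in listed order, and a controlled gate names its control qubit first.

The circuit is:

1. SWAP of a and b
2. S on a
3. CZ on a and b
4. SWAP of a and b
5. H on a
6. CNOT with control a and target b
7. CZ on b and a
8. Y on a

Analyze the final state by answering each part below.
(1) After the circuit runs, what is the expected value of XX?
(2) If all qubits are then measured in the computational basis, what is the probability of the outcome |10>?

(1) In the final state, XX has expectation 1.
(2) Outcome |10> occurs with probability 1/2.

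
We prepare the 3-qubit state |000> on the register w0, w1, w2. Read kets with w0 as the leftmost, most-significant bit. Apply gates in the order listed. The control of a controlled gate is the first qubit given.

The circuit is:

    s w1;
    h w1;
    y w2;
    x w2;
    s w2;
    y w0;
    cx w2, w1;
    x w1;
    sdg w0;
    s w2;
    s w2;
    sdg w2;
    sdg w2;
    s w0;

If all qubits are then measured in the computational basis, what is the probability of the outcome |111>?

A full measurement returns |111> with probability 0. Key observation: steps 9-14 multiply out to the identity, so the circuit reduces to the remaining gates.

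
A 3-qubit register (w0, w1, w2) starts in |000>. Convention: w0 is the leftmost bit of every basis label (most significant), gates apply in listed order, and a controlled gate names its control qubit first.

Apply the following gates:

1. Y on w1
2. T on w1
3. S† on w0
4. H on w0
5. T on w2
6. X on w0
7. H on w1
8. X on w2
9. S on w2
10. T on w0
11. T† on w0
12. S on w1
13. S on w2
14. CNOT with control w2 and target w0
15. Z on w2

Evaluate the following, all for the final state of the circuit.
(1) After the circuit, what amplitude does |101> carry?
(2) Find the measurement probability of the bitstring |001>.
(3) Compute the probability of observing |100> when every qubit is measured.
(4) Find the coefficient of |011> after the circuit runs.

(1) The final state's coefficient on |101> equals exp(3*I*pi/4)/2.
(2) A full measurement returns |001> with probability 1/4.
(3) The probability of measuring |100> is 0.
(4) The final state's coefficient on |011> equals exp(I*pi/4)/2.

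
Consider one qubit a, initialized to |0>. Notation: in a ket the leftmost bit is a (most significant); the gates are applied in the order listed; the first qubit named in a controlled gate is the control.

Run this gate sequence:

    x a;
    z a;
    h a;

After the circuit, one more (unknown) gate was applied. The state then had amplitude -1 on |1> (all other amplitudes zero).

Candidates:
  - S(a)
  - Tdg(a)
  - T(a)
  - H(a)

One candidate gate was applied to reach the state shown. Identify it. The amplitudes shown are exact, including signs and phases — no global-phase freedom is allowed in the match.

It was H(a) that produced the state shown.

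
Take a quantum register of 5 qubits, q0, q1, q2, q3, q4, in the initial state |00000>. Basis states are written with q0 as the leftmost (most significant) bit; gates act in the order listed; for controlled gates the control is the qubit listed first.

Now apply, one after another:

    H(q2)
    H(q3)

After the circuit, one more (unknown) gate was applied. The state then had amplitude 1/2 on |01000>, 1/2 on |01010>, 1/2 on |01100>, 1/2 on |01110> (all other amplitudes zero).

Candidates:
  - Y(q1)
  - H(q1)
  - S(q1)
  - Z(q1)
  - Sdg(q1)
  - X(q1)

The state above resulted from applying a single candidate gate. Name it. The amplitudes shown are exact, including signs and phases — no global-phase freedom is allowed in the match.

It was X(q1) that produced the state shown.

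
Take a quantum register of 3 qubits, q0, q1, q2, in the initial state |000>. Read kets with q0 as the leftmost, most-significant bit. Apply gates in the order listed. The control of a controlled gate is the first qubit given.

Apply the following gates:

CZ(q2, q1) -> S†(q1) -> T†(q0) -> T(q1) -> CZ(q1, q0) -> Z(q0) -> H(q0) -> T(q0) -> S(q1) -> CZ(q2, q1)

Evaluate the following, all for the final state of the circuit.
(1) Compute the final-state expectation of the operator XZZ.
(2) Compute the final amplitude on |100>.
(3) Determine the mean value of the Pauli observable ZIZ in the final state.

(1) The expectation value of XZZ is sqrt(2)/2.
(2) |100> carries amplitude sqrt(2)*exp(I*pi/4)/2 in the final state.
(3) In the final state, ZIZ has expectation 0.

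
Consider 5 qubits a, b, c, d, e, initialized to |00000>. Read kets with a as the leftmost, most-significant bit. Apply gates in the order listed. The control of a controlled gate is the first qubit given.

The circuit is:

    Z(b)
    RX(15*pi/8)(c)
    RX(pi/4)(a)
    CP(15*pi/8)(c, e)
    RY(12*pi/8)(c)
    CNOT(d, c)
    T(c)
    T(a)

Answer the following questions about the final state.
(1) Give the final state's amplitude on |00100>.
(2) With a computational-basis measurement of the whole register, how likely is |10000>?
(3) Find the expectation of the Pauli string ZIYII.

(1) |00100> carries amplitude -sqrt(2)*sqrt(sqrt(2)/4 + 1/2)*exp(I*pi/4)*cos(pi/16)/2 + sqrt(2)*I*sqrt(sqrt(2)/4 + 1/2)*exp(I*pi/4)*sin(pi/16)/2 in the final state.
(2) A full measurement returns |10000> with probability 1/4 - sqrt(2)/8.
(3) The expectation value of ZIYII is -sqrt(sqrt(2) + 2)/4 + sqrt(2 - sqrt(2))/4.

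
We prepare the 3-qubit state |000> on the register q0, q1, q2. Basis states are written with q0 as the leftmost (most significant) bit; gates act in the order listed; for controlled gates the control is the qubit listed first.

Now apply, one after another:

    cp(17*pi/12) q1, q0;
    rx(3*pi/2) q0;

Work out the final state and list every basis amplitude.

After the circuit, the state carries amplitude -sqrt(2)/2 on |000>, -sqrt(2)*I/2 on |100>, and 0 on every other basis state.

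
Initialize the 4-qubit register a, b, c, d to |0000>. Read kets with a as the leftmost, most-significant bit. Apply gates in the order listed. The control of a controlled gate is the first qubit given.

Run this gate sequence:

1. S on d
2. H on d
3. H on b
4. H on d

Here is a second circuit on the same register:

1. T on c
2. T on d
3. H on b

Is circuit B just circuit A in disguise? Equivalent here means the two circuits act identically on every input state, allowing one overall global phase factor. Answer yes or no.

No, they are not equivalent — no single phase factor reconciles the two unitaries.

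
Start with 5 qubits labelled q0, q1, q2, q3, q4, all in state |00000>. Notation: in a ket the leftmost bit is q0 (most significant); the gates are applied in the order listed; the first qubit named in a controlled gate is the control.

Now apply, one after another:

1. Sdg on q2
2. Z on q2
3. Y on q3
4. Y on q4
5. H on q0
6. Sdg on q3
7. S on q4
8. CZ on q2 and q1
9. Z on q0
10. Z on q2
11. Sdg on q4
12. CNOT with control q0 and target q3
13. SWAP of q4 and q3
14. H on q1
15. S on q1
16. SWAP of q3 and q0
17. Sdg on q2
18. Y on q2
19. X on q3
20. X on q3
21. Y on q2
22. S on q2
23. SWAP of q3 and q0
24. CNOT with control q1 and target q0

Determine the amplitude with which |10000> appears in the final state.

|10000> carries amplitude 0 in the final state. Key observation: the block from step 16 through step 23 cancels to the identity and can be dropped.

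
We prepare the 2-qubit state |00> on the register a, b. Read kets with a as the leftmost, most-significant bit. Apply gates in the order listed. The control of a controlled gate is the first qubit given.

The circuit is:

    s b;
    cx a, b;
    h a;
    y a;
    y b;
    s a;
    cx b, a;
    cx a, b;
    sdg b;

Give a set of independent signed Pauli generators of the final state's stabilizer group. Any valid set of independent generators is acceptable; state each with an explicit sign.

The final state is stabilized by the group generated by -XX, -ZZ; other independent generating sets are equally valid.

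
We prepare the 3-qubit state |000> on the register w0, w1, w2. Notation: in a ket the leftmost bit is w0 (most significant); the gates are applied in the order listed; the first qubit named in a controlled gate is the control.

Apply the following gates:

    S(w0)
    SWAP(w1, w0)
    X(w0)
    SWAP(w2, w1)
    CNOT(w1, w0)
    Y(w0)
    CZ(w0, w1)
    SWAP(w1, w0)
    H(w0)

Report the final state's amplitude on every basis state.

After the circuit, the state carries amplitude -sqrt(2)*I/2 on |000>, -sqrt(2)*I/2 on |100>, and 0 on every other basis state.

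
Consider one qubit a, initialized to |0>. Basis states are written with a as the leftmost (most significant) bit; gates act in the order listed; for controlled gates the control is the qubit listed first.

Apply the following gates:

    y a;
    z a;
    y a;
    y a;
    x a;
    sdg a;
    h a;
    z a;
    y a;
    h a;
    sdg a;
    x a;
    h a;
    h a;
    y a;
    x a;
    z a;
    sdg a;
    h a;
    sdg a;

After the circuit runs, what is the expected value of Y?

The expectation value of Y is 1.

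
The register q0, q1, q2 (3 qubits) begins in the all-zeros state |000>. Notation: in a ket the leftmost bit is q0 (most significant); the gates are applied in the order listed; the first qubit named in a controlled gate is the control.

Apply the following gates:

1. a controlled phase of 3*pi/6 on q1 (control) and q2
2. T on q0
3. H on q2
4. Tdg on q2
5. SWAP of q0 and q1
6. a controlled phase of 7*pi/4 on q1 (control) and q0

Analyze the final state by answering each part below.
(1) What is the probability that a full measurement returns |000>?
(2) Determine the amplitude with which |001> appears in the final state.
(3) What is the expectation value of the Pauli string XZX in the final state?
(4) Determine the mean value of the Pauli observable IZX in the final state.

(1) The probability of measuring |000> is 1/2.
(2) |001> carries amplitude -sqrt(2)*exp(3*I*pi/4)/2 in the final state.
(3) The expectation value of XZX is 0.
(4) The observable IZX averages to sqrt(2)/2.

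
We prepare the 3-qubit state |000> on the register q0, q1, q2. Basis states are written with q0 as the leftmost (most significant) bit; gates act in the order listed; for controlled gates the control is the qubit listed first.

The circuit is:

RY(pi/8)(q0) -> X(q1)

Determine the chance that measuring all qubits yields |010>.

A full measurement returns |010> with probability cos(pi/16)**2.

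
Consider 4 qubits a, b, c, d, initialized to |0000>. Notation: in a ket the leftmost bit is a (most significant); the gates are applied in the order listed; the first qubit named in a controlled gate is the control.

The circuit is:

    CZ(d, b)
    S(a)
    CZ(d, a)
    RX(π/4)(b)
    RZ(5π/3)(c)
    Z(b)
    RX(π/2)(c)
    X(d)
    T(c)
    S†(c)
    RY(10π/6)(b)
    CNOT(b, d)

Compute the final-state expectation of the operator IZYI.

The expectation value of IZYI is -1/4.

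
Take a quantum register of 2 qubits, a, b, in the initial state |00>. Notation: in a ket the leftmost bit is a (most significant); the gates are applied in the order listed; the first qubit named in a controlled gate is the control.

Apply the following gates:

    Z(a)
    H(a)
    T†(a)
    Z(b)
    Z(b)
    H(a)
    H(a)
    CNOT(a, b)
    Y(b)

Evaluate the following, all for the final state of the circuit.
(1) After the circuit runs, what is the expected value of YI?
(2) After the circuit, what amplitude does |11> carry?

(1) The expectation value of YI is 0.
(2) The final state's coefficient on |11> equals 0.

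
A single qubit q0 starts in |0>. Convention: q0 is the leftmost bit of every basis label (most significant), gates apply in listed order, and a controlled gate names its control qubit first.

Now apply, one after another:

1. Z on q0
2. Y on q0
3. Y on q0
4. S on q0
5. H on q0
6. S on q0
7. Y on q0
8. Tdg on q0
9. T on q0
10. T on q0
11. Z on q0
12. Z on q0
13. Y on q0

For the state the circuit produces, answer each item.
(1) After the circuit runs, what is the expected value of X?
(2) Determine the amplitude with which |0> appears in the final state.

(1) In the final state, X has expectation sqrt(2)/2.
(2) The final state's coefficient on |0> equals sqrt(2)*exp(I*pi/4)/2.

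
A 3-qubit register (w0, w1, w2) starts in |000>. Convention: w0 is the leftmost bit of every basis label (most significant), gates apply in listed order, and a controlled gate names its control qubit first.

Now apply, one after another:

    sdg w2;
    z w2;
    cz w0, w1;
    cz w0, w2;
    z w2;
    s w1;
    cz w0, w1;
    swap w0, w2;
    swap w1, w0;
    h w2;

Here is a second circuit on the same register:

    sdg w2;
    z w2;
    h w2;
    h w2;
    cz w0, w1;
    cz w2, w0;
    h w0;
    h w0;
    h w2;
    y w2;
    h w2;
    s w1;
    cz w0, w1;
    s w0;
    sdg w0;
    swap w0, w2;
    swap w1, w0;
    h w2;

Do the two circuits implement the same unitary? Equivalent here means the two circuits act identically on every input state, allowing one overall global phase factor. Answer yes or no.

No — the two circuits implement different unitaries, even allowing a global phase.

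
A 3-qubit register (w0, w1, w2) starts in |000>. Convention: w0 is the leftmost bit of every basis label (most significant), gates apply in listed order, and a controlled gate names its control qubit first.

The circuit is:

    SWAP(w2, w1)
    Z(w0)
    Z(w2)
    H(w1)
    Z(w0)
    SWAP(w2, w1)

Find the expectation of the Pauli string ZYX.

In the final state, ZYX has expectation 0.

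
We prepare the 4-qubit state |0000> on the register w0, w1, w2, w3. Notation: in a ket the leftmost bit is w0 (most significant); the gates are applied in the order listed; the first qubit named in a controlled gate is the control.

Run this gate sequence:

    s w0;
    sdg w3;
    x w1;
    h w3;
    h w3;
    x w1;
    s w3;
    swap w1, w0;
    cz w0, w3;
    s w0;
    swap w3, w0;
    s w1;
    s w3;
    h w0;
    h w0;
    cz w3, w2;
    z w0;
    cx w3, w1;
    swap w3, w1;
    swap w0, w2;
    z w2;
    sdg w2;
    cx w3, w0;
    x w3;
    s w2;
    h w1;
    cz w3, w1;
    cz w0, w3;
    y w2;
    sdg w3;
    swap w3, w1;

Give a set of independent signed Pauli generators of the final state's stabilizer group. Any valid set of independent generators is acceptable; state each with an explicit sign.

One valid set of independent stabilizer generators is -IIIX, +ZIII, -IZII, -IIZI (any independent generating set of the same group is equally correct). Key observation: the block from step 2 through step 7 cancels to the identity and can be dropped.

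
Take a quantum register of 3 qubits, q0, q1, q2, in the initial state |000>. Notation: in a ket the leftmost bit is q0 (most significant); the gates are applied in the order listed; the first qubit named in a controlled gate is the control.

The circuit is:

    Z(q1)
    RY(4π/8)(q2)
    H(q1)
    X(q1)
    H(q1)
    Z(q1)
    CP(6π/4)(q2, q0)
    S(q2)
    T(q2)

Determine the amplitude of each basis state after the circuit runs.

The final amplitudes are sqrt(2)/2 on |000>, sqrt(2)*exp(3*I*pi/4)/2 on |001>, and 0 on every other basis state. Key observation: the block from step 3 through step 6 cancels to the identity and can be dropped.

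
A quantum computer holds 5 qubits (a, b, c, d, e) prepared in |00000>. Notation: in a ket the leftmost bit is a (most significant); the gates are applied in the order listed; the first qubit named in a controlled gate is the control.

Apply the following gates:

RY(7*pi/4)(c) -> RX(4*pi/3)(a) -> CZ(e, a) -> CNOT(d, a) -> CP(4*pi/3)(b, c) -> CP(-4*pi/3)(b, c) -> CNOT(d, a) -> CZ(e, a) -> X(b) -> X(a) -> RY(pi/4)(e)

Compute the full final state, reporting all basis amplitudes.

After the circuit, the state carries amplitude I*(sqrt(6) + 2*sqrt(3))/8 on |01000>, sqrt(6)*I/8 on |01001>, -sqrt(6)*I/8 on |01100>, I*(-2*sqrt(3) + sqrt(6))/8 on |01101>, sqrt(2)/8 + 1/4 on |11000>, sqrt(2)/8 on |11001>, -sqrt(2)/8 on |11100>, -1/4 + sqrt(2)/8 on |11101>, and 0 on every other basis state.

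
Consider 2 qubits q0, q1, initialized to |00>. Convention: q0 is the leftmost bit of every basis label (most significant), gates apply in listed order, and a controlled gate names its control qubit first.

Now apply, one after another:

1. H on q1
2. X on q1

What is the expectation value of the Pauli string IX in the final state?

The expectation value of IX is 1.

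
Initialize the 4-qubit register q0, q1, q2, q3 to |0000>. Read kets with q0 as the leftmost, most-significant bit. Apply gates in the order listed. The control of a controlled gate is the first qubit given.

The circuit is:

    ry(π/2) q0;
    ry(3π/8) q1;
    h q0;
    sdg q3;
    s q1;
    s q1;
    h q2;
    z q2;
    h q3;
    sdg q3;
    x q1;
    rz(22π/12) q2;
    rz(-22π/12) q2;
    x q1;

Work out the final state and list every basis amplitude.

The final amplitudes are cos(3*pi/16)/2 on |0000>, -I*cos(3*pi/16)/2 on |0001>, -cos(3*pi/16)/2 on |0010>, I*cos(3*pi/16)/2 on |0011>, -sin(3*pi/16)/2 on |0100>, I*sin(3*pi/16)/2 on |0101>, sin(3*pi/16)/2 on |0110>, -I*sin(3*pi/16)/2 on |0111>, 0 on |1000>, 0 on |1001>, 0 on |1010>, 0 on |1011>, 0 on |1100>, 0 on |1101>, 0 on |1110>, 0 on |1111>. Key observation: gates 11-14 undo each other exactly, leaving only the rest of the circuit to track.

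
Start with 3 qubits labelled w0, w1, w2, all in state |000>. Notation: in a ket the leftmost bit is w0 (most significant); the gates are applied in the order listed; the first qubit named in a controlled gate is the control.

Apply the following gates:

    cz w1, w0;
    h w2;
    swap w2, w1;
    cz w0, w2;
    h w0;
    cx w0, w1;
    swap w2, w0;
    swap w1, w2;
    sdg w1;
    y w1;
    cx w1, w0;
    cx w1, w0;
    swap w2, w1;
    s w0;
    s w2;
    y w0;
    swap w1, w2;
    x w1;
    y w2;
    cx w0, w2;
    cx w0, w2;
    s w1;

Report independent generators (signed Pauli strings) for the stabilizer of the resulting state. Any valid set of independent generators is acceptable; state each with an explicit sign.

The stabilizer group can be generated by +IYI, -IIX, -ZII, among other valid generating sets. Key observation: steps 20-21 multiply out to the identity, so the circuit reduces to the remaining gates.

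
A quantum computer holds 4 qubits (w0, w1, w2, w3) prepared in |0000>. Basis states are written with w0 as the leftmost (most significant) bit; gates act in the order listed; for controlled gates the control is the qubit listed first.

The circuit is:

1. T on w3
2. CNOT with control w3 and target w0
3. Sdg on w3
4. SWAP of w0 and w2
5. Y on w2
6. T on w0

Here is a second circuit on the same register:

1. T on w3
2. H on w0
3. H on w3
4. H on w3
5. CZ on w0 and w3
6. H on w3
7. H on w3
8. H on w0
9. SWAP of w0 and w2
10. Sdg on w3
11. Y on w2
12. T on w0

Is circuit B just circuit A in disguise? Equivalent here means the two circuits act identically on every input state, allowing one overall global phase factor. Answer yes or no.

Yes, they are equivalent — the unitaries differ by at most a global phase.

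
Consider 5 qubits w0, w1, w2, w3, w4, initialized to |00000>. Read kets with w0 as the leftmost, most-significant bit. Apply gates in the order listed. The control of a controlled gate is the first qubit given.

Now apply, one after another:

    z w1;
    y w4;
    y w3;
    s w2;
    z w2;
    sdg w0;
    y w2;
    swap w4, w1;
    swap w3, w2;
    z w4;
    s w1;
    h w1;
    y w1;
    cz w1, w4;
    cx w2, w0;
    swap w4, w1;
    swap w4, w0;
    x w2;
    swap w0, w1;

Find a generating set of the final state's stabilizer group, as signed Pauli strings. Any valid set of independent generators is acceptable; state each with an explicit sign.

The final state is stabilized by the group generated by +IXIII, +ZIIII, +IIZII, -IIIZI, -IIIIZ; other independent generating sets are equally valid.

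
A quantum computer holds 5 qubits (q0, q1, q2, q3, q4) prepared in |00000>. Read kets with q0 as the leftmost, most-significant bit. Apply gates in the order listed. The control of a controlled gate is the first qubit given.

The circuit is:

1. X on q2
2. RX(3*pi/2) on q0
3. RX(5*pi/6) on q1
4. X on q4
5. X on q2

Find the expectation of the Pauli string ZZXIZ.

The observable ZZXIZ averages to 0.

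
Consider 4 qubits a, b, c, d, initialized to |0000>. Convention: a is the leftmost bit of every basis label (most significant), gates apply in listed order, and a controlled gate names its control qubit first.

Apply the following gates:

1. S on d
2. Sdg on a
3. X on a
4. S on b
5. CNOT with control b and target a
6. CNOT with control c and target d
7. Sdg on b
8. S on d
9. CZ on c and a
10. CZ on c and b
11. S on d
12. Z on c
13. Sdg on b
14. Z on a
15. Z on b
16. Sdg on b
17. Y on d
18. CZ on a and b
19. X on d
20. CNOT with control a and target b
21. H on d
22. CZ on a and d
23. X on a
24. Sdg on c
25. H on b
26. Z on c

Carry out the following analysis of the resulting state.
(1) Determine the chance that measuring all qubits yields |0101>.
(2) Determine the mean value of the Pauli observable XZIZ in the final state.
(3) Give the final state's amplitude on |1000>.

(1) A full measurement returns |0101> with probability 1/4.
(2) In the final state, XZIZ has expectation 0.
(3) |1000> carries amplitude 0 in the final state.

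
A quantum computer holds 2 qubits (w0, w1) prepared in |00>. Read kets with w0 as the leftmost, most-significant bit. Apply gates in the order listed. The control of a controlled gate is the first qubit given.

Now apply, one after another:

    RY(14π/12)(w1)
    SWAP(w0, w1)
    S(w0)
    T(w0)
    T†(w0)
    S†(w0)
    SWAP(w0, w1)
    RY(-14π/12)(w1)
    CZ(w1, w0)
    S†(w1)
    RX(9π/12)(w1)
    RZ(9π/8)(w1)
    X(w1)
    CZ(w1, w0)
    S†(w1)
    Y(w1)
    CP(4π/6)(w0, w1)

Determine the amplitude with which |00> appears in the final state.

The amplitude on |00> is sqrt(2 - sqrt(2))*exp(7*I*pi/16)/2. Key observation: steps 1-8 multiply out to the identity, so the circuit reduces to the remaining gates.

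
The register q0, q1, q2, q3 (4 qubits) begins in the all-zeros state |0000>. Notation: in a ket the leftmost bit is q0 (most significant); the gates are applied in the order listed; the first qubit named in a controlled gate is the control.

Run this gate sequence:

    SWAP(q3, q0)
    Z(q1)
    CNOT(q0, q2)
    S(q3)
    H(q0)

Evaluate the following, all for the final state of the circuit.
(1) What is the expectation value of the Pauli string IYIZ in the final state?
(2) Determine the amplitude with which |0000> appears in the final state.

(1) The observable IYIZ averages to 0.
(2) The final state's coefficient on |0000> equals sqrt(2)/2.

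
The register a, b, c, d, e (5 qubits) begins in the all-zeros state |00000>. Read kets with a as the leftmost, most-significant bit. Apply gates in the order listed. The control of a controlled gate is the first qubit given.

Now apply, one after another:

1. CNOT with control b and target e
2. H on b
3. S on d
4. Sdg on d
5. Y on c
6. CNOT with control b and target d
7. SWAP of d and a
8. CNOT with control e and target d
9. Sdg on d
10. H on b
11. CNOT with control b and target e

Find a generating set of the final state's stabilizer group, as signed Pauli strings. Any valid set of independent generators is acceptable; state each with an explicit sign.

The stabilizer group can be generated by +XIIIZ, +ZXIIX, +IZIIZ, -IIZII, +IIIZI, among other valid generating sets.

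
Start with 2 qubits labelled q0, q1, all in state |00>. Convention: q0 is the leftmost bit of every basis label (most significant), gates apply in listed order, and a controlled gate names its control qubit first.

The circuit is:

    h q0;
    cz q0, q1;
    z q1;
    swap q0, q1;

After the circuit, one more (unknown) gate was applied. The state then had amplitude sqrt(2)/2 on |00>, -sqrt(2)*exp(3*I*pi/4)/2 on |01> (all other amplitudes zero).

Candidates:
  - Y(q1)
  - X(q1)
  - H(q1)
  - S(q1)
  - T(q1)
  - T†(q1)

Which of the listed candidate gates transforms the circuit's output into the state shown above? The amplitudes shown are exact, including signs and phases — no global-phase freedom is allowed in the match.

It was T†(q1) that produced the state shown.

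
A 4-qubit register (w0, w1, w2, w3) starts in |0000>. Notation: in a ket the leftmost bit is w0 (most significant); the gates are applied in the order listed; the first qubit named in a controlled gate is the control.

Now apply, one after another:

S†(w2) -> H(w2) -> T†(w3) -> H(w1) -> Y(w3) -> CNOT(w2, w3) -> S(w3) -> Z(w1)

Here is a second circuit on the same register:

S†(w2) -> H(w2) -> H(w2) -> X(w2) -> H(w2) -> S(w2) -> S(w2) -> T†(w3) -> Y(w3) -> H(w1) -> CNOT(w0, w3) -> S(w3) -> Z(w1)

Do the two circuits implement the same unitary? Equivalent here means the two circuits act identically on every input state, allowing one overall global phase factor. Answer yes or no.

No — the two circuits implement different unitaries, even allowing a global phase.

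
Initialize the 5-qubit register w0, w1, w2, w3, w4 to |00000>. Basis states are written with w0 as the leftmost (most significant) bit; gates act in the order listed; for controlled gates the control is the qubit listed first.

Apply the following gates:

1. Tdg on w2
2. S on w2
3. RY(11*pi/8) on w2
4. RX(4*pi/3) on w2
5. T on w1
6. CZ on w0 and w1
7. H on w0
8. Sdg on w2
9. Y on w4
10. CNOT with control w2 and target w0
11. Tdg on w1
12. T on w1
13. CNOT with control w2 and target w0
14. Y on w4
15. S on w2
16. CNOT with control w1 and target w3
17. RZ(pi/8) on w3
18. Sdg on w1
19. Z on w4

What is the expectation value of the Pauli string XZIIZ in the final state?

The observable XZIIZ averages to 1. Key observation: the block from step 8 through step 15 cancels to the identity and can be dropped.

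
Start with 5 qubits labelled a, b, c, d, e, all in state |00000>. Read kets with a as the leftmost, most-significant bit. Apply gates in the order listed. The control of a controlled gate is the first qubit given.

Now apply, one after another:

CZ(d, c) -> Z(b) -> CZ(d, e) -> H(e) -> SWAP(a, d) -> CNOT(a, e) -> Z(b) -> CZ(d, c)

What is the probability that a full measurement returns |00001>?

Outcome |00001> occurs with probability 1/2.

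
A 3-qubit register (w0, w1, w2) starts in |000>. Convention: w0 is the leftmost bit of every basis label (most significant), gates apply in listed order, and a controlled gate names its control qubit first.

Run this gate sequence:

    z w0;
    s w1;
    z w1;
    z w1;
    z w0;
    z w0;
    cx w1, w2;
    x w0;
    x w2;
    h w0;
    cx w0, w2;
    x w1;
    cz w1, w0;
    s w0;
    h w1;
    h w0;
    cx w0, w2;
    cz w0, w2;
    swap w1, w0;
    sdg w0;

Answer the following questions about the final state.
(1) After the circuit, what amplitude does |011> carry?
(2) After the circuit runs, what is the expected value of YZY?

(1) |011> carries amplitude sqrt(2)*I/4 in the final state.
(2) In the final state, YZY has expectation -1.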